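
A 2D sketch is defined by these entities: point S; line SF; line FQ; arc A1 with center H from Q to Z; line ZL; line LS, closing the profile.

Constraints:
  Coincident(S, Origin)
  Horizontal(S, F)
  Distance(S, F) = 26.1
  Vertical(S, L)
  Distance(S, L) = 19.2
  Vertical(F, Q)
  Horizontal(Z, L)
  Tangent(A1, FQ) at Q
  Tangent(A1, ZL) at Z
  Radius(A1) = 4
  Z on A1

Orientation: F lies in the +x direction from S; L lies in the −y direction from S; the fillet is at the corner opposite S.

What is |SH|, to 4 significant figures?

26.82

SL is vertical with |SL| = 19.2 and L on the −y side, so L = (0.000, -19.20). The virtual corner opposite S is at (26.10, -19.20). Tangency of A1 to FQ means the radius HQ is perpendicular to FQ and A1 meets ZL tangentially, so HZ is at right angles to ZL, with radius 4.0, so the center H sits 4.0 in from both sides at H = (22.10, -15.20). Then |SH| = |H − S| = 26.82.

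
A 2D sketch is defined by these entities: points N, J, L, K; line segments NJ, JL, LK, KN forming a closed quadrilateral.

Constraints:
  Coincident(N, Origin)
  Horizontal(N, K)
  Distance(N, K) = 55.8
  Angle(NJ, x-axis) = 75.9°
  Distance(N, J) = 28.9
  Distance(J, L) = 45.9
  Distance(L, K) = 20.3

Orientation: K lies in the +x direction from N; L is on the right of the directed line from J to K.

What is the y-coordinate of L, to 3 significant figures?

-6.97

Checks: |JL| = 45.90 ✓; |LK| = 20.30 ✓.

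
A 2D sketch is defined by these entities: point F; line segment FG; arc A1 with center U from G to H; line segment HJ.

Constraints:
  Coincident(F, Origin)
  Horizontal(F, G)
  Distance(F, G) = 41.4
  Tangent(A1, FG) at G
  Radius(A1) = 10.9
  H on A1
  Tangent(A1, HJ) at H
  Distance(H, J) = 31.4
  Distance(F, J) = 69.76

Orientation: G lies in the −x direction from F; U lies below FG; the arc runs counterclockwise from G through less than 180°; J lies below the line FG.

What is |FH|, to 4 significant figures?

52.98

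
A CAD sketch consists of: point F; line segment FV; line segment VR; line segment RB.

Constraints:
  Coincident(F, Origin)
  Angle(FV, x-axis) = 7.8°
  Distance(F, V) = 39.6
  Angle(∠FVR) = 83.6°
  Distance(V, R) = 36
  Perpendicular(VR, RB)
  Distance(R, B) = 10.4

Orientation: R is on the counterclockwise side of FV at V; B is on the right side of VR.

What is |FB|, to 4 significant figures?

58.93

F is at the origin; FV runs at 7.8° with length 39.6, so V = 39.6·(cos 7.8°, sin 7.8°) = (39.23, 5.374). ∠FVR = 83.6°, so VR runs at 7.8° + (180° − 83.6°) = 104.2° from the x-axis; with |VR| = 36.0, R = V + 36.0·(cos 104.2°, sin 104.2°) = (30.40, 40.27). VR is perpendicular to RB; with |RB| = 10.4 on the right of VR, B = R + 10.4·(0.9694, 0.2453) = (40.48, 42.83). Then |FB| = |B − F| = 58.93.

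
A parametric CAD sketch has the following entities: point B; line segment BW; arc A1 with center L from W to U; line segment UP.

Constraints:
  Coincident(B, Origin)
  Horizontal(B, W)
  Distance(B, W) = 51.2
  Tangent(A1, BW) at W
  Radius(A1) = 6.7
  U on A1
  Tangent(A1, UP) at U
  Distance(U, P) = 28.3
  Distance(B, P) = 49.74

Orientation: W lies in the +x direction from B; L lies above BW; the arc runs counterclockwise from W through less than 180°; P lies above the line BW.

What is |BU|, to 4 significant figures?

57.34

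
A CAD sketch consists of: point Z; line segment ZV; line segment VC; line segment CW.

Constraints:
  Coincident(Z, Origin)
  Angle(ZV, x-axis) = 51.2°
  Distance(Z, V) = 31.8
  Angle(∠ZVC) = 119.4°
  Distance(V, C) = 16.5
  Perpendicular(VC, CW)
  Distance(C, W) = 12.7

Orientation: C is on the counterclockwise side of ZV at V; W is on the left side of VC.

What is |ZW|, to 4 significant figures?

35.44

∠ZVC = 119.4°, so VC runs at 51.2° + (180° − 119.4°) = 111.8° from the x-axis; with |VC| = 16.5, C = V + 16.5·(cos 111.8°, sin 111.8°) = (13.80, 40.10). VC is perpendicular to CW; with |CW| = 12.7 on the left of VC, W = C + 12.7·(-0.9285, -0.3714) = (2.007, 35.39). Then |ZW| = |W − Z| = 35.44.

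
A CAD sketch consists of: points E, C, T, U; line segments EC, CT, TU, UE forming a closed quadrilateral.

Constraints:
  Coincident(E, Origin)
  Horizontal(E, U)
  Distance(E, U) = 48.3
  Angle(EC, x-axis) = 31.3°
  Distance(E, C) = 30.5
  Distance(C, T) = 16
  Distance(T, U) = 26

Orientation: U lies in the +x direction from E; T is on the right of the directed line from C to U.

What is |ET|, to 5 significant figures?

22.304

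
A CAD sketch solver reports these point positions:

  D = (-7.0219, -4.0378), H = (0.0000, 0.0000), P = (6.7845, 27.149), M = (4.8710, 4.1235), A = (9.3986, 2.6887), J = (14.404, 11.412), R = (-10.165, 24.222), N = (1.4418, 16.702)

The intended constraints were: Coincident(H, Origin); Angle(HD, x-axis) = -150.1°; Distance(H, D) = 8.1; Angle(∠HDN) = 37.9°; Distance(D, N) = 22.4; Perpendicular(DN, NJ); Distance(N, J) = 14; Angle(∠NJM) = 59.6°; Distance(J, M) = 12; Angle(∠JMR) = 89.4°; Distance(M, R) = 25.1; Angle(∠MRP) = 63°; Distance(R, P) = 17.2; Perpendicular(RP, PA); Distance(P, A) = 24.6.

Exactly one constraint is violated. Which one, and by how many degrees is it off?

Perpendicular(RP, PA) — off by 3.70°.

H = (0.00, 0.00) ✓; HD at -150.1° ✓; |HD| = 8.100 ✓; ∠HDN = 37.90° ✓; |DN| = 22.40 ✓; ∠(DN, NJ) = 90.00° ✓; |NJ| = 14.00 ✓; ∠NJM = 59.60° ✓; |JM| = 12.00 ✓; ∠JMR = 89.40° ✓; |MR| = 25.10 ✓; ∠MRP = 63.00° ✓; |RP| = 17.20 ✓; ∠(RP, PA) = 93.70° ✗; |PA| = 24.60 ✓.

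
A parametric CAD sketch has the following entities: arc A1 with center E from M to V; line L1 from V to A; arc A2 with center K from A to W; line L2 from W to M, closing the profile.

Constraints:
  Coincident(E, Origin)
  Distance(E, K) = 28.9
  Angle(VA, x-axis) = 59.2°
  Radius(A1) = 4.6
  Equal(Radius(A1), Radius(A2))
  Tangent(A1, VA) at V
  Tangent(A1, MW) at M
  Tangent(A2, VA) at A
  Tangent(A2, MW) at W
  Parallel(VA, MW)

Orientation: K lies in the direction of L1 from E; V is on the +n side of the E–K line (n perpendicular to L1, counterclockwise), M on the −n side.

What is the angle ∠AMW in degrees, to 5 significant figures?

17.658°

The slot axis is L1's direction at 59.2°, so u = (cos 59.2°, sin 59.2°) = (0.51204, 0.85896) and n = (−sin 59.2°, cos 59.2°) = (-0.85896, 0.51204). E is at the origin and K lies 28.9 along u from E, so K = 28.9·u = (14.798, 24.824). Tangency of A1 to both parallel lines with radius 4.6 puts V and M at E ± 4.6·n: V = (-3.9512, 2.3554), M = (3.9512, -2.3554). Equal radii place A and W the same way about K: A = K + 4.6·n = (10.847, 27.179), W = K − 4.6·n = (18.749, 22.469). Then cos ∠AMW = MA·MW / (|MA||MW|), giving 17.658°.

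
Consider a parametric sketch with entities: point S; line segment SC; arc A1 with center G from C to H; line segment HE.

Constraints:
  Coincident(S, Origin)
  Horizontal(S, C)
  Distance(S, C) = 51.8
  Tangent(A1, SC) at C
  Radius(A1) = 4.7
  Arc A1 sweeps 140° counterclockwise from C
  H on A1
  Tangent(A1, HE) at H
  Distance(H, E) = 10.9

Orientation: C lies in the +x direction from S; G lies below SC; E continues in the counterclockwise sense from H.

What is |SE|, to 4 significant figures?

59.14

On A1, C sits at bearing 90° from G; a 140° counterclockwise sweep puts H at bearing 230°, so H = G + 4.7·(cos 230°, sin 230°) = (48.78, -8.300). A1 meets HE tangentially, so GH is at right angles to HE, so HE runs along (−sin 230°, cos 230°); with |HE| = 10.9, E = (57.13, -15.31). Then |SE| = |E − S| = 59.14.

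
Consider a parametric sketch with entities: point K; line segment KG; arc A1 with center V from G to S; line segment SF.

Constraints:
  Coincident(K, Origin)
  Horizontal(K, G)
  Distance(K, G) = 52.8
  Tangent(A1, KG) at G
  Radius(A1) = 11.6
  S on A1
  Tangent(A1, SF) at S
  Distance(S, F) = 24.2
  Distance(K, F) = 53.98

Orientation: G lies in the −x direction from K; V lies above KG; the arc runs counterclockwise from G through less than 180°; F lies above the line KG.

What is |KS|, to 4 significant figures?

42.73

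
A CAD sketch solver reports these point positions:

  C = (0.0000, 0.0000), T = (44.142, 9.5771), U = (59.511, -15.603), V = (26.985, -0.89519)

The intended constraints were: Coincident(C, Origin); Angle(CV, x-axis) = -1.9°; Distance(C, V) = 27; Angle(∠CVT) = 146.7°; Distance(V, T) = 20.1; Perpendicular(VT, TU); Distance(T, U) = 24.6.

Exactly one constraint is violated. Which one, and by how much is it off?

Distance(T, U) = 24.6 — off by 4.90.

C = (0.00, 0.00) ✓; CV at -1.900° ✓; |CV| = 27.00 ✓; ∠CVT = 146.7° ✓; |VT| = 20.10 ✓; ∠(VT, TU) = 90.00° ✓; |TU| = 29.50 ✗.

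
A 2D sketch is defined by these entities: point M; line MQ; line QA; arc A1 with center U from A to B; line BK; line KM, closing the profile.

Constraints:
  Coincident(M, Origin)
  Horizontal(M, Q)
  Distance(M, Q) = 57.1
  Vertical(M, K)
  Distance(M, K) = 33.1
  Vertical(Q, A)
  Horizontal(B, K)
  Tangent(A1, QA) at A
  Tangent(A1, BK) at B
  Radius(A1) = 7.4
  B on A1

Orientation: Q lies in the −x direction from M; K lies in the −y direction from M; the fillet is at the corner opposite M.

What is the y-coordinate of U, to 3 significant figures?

-25.7

M is at the origin; MQ is horizontal with |MQ| = 57.1 and Q on the −x side, so Q = (-57.1, 0.00). MK is vertical with |MK| = 33.1 and K on the −y side, so K = (0.00, -33.1). The virtual corner opposite M is at (-57.1, -33.1). A1 meets QA tangentially, so UA is at right angles to QA and tangency of A1 to BK means the radius UB is perpendicular to BK, with radius 7.4, so the center U sits 7.4 in from both sides at U = (-49.7, -25.7). So U.y = -25.7.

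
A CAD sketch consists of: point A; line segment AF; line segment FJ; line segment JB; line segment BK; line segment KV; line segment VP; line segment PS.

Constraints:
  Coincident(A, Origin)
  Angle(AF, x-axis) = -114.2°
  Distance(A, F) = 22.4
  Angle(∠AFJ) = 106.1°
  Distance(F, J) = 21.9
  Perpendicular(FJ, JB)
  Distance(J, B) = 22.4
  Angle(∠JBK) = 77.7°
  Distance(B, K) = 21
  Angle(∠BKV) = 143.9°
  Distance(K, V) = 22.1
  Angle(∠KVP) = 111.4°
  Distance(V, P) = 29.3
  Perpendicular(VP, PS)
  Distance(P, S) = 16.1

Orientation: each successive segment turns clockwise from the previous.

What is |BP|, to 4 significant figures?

51.94

A is at the origin; AF runs at -114.2° with length 22.4, so F = (-9.182, -20.43). ∠AFJ = 106.1° gives FJ at 171.9° from the x-axis; with |FJ| = 21.9, J = (-30.86, -17.35). FJ ⟂ JB, so JB runs at 81.90°; with |JB| = 22.4, B = (-27.71, 4.831). ∠JBK = 77.7° gives BK at -20.40° from the x-axis; with |BK| = 21.0, K = (-8.025, -2.489). ∠BKV = 143.9° gives KV at -56.50° from the x-axis; with |KV| = 22.1, V = (4.173, -20.92). ∠KVP = 111.4° gives VP at -125.1° from the x-axis; with |VP| = 29.3, P = (-12.67, -44.89). Then |BP| = |P − B| = 51.94.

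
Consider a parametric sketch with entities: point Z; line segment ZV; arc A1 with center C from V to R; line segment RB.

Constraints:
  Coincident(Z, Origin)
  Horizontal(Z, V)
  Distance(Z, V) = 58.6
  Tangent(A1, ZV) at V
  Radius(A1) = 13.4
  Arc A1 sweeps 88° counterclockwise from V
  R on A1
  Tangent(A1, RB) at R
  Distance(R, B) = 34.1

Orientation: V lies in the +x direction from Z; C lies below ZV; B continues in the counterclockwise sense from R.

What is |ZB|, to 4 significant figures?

64.40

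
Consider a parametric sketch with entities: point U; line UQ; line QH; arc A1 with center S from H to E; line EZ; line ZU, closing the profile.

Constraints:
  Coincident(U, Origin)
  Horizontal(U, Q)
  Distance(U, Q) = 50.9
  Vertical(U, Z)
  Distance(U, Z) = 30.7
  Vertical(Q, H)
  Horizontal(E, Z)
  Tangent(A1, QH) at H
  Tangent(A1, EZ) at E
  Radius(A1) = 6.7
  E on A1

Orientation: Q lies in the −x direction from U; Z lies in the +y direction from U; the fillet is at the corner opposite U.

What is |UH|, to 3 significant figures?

56.3

U is at the origin; U and Q share the same y with |UQ| = 50.9 and Q on the −x side, so Q = (-50.9, 0.00). U and Z share the same x with |UZ| = 30.7 and Z on the +y side, so Z = (0.00, 30.7). The virtual corner opposite U is at (-50.9, 30.7). A1 meets QH tangentially, so SH is at right angles to QH and since A1 is tangent to EZ there, SE ⟂ EZ, with radius 6.7, so the center S sits 6.7 in from both sides at S = (-44.2, 24.0). That places the tangent points at H = (-50.9, 24.0) on QH and E = (-44.2, 30.7) on EZ. Then |UH| = |H − U| = 56.3.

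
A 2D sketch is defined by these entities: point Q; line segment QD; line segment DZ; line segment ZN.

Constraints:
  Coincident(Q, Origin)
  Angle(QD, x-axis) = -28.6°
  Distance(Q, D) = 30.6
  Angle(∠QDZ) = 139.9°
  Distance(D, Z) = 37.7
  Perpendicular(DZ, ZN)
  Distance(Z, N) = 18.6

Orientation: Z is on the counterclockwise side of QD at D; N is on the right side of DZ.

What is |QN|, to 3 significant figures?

72.1

Q is at the origin; QD runs at -28.6° with length 30.6, so D = 30.6·(cos -28.6°, sin -28.6°) = (26.9, -14.6). ∠QDZ = 139.9°, so DZ runs at -28.6° + (180° − 139.9°) = 11.5° from the x-axis; with |DZ| = 37.7, Z = D + 37.7·(cos 11.5°, sin 11.5°) = (63.8, -7.13). DZ ⟂ ZN; with |ZN| = 18.6 on the right of DZ, N = Z + 18.6·(0.199, -0.980) = (67.5, -25.4). Then |QN| = |N − Q| = 72.1.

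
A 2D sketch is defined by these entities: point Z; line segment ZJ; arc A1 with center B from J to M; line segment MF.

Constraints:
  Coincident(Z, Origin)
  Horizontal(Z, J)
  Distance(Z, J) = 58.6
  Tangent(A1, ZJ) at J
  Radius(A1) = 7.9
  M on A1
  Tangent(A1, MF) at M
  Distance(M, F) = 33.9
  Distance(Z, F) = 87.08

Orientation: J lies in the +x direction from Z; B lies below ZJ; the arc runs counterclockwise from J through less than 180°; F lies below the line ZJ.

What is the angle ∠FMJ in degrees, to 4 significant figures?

110.1°

Checks: |BM| = 7.900 ✓; ∠(BM, MF) = 90.00° ✓; |MF| = 33.90 ✓; |ZF| = 87.08 ✓.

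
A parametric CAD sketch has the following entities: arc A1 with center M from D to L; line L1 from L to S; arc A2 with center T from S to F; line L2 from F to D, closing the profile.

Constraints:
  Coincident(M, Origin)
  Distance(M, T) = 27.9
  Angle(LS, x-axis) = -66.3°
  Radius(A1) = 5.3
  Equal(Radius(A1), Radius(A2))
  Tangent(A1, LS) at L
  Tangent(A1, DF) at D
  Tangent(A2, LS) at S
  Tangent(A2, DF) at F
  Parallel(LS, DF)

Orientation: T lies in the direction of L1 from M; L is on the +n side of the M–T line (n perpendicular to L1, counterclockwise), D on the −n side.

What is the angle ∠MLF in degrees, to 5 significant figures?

69.197°

The slot axis is L1's direction at -66.3°, so u = (cos -66.3°, sin -66.3°) = (0.40195, -0.91566) and n = (−sin -66.3°, cos -66.3°) = (0.91566, 0.40195). M is at the origin and T lies 27.9 along u from M, so T = 27.9·u = (11.214, -25.547). Tangency of A1 to both parallel lines with radius 5.3 puts L and D at M ± 5.3·n: L = (4.8530, 2.1303), D = (-4.8530, -2.1303). Equal radii place S and F the same way about T: S = T + 5.3·n = (16.067, -23.417), F = T − 5.3·n = (6.3613, -27.677). Then cos ∠MLF = LM·LF / (|LM||LF|), giving 69.197°.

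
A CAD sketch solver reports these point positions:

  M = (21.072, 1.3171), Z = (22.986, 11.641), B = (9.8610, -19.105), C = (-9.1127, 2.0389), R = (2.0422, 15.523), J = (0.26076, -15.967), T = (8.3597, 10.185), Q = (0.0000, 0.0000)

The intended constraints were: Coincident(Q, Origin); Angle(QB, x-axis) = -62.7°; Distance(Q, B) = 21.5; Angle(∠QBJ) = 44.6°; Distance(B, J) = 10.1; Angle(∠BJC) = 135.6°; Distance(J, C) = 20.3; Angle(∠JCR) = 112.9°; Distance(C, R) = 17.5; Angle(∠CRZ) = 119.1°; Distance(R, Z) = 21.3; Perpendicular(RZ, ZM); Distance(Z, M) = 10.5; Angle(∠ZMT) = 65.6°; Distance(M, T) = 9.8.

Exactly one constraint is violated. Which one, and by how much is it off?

Distance(M, T) = 9.8 — off by 5.70.

Q = (0.00, 0.00) ✓; QB at -62.70° ✓; |QB| = 21.50 ✓; ∠QBJ = 44.60° ✓; |BJ| = 10.10 ✓; ∠BJC = 135.6° ✓; |JC| = 20.30 ✓; ∠JCR = 112.9° ✓; |CR| = 17.50 ✓; ∠CRZ = 119.1° ✓; |RZ| = 21.30 ✓; ∠(RZ, ZM) = 90.00° ✓; |ZM| = 10.50 ✓; ∠ZMT = 65.60° ✓; |MT| = 15.50 ✗.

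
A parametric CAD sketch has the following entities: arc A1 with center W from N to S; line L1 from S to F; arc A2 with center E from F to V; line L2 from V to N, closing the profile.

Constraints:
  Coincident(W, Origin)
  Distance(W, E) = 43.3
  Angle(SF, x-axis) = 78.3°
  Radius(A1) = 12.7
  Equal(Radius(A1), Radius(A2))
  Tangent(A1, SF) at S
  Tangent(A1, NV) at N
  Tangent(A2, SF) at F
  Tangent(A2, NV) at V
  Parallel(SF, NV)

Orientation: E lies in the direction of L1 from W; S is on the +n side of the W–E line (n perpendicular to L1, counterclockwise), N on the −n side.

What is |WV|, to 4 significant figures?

45.12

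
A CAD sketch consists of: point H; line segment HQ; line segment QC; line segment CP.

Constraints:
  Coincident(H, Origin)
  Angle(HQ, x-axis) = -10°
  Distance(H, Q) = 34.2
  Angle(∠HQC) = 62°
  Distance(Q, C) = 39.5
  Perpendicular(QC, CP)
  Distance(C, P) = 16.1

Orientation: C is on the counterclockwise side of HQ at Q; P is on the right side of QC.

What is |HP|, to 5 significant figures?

51.894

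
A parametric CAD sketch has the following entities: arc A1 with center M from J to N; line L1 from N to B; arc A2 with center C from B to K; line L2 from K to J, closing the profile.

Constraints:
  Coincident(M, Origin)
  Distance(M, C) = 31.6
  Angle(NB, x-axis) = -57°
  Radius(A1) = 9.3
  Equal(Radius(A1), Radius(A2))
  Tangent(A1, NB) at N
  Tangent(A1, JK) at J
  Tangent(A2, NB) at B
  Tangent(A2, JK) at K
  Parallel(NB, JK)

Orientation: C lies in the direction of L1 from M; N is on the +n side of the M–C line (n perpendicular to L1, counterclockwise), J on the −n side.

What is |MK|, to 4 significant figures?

32.94

The slot axis is L1's direction at -57.0°, so u = (cos -57.0°, sin -57.0°) = (0.5446, -0.8387) and n = (−sin -57.0°, cos -57.0°) = (0.8387, 0.5446). M is at the origin and C lies 31.6 along u from M, so C = 31.6·u = (17.21, -26.50). Tangency of A1 to both parallel lines with radius 9.3 puts N and J at M ± 9.3·n: N = (7.800, 5.065), J = (-7.800, -5.065). Equal radii place B and K the same way about C: B = C + 9.3·n = (25.01, -21.44), K = C − 9.3·n = (9.411, -31.57). Then |MK| = |K − M| = 32.94.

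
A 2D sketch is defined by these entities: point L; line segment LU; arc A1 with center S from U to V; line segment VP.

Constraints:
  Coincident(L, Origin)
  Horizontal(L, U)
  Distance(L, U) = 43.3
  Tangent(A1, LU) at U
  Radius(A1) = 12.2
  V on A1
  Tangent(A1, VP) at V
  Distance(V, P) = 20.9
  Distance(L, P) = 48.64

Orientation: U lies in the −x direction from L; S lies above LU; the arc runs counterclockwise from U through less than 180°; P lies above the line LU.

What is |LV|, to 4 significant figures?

34.19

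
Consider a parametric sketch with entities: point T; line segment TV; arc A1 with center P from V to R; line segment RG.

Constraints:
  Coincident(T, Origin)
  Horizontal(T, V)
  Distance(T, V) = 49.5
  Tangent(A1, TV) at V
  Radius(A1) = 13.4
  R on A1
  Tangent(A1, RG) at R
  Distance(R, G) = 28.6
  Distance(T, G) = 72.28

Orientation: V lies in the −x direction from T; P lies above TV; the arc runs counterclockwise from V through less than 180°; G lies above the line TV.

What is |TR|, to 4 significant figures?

44.88

T is at the origin; TV is horizontal with |TV| = 49.5 and V on the −x side, so V = (-49.50, 0.000). Tangency of A1 to TV means the radius PV is perpendicular to TV, so P = V + (0, 13.4) = (-49.50, 13.40). Since PR ⟂ RG (tangency), |PG| = √(13.4² + 28.6²) = 31.58 regardless of where R sits on A1. So G lies on both circle(T, 72.28) and circle(P, 31.58); the above-TV intersection is G = (-57.35, 43.99). R is the foot of the tangent from G: R = (-39.16, 21.92).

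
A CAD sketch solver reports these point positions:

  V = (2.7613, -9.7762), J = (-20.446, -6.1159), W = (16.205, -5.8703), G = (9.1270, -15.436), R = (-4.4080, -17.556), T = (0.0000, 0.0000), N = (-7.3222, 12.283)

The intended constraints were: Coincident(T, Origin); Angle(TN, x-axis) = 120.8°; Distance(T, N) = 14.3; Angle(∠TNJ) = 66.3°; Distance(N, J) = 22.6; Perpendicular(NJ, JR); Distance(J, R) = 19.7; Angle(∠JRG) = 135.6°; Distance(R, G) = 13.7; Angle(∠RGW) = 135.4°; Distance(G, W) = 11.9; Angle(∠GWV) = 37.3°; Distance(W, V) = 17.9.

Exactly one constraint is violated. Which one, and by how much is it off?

Distance(W, V) = 17.9 — off by 3.90.

T = (0.00, 0.00) ✓; TN at 120.8° ✓; |TN| = 14.30 ✓; ∠TNJ = 66.30° ✓; |NJ| = 22.60 ✓; ∠(NJ, JR) = 90.00° ✓; |JR| = 19.70 ✓; ∠JRG = 135.6° ✓; |RG| = 13.70 ✓; ∠RGW = 135.4° ✓; |GW| = 11.90 ✓; ∠GWV = 37.30° ✓; |WV| = 14.00 ✗.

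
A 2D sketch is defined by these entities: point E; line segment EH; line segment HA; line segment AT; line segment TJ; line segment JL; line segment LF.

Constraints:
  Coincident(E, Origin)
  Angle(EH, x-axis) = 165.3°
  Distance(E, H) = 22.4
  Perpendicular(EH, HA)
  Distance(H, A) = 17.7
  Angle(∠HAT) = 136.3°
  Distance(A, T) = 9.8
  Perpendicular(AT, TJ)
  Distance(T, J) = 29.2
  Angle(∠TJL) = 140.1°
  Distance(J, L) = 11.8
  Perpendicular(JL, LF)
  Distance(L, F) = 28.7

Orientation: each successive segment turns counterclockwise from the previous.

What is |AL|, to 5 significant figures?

38.318

E is at the origin; EH runs at 165.3° with length 22.4, so H = (-21.667, 5.6842). EH is perpendicular to HA, so HA runs at -104.70°; with |HA| = 17.7, A = (-26.158, -11.436). ∠HAT = 136.3° gives AT at -61.000° from the x-axis; with |AT| = 9.8, T = (-21.407, -20.008). AT ⟂ TJ, so TJ runs at 29.000°; with |TJ| = 29.2, J = (4.1317, -5.8513). ∠TJL = 140.1° gives JL at 68.900° from the x-axis; with |JL| = 11.8, L = (8.3797, 5.1576). Then |AL| = |L − A| = 38.318.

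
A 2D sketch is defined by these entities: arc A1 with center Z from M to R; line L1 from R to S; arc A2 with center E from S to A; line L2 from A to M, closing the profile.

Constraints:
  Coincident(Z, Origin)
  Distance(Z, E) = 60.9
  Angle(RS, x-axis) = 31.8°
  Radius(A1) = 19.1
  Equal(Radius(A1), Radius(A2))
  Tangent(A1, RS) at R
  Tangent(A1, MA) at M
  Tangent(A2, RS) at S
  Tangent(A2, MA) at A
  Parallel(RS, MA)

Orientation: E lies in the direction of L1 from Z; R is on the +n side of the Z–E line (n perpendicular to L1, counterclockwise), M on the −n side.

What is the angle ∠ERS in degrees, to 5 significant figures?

17.413°

Tangency of A1 to both parallel lines with radius 19.1 puts R and M at Z ± 19.1·n: R = (-10.065, 16.233), M = (10.065, -16.233). Equal radii place S and A the same way about E: S = E + 19.1·n = (41.694, 48.325), A = E − 19.1·n = (61.823, 15.859). Then cos ∠ERS = RE·RS / (|RE||RS|), giving 17.413°.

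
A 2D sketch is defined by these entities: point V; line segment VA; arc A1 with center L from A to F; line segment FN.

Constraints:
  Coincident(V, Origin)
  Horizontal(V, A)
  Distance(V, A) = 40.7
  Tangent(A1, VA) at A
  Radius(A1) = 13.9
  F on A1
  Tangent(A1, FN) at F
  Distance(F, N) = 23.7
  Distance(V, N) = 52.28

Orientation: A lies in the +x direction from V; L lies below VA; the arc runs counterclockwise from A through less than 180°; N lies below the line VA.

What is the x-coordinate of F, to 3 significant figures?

27.3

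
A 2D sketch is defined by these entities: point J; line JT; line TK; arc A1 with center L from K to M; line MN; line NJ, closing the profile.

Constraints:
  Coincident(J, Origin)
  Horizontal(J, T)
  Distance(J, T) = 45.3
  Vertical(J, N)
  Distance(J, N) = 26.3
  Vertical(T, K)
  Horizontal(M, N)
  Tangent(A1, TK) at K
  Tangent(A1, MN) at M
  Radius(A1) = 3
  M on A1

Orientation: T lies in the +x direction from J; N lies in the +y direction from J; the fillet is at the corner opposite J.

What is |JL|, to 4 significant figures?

48.29

J is at the origin; J and T share the same y with |JT| = 45.3 and T on the +x side, so T = (45.30, 0.000). J and N share the same x with |JN| = 26.3 and N on the +y side, so N = (0.000, 26.30). The virtual corner opposite J is at (45.30, 26.30). A1 meets TK tangentially, so LK is at right angles to TK and since A1 is tangent to MN there, LM ⟂ MN, with radius 3.0, so the center L sits 3.0 in from both sides at L = (42.30, 23.30). Then |JL| = |L − J| = 48.29.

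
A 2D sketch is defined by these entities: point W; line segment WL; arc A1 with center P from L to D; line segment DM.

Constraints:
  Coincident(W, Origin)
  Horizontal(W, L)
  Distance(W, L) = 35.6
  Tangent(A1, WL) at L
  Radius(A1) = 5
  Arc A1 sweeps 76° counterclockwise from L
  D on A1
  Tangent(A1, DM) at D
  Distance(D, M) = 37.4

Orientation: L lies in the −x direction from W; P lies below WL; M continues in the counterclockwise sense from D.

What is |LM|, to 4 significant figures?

42.42

W is at the origin; WL is horizontal with |WL| = 35.6 and L on the −x side, so L = (-35.60, 0.000). A1 meets WL tangentially, so PL is at right angles to WL, so P = L + (0, -5) = (-35.60, -5.000). On A1, L sits at bearing 90° from P; a 76° counterclockwise sweep puts D at bearing 166°, so D = P + 5.0·(cos 166°, sin 166°) = (-40.45, -3.790). The tangent condition forces PD to be normal to DM, so DM runs along (−sin 166°, cos 166°); with |DM| = 37.4, M = (-49.50, -40.08). Then |LM| = |M − L| = 42.42.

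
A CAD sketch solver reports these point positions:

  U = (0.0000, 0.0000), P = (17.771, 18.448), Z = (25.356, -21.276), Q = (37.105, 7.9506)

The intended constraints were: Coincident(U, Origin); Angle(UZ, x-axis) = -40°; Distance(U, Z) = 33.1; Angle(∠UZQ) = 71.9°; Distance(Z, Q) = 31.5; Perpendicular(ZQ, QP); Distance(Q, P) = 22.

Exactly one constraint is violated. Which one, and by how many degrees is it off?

Perpendicular(ZQ, QP) — off by 6.60°.

U = (0.00, 0.00) ✓; UZ at -40.00° ✓; |UZ| = 33.10 ✓; ∠UZQ = 71.90° ✓; |ZQ| = 31.50 ✓; ∠(ZQ, QP) = 83.40° ✗; |QP| = 22.00 ✓.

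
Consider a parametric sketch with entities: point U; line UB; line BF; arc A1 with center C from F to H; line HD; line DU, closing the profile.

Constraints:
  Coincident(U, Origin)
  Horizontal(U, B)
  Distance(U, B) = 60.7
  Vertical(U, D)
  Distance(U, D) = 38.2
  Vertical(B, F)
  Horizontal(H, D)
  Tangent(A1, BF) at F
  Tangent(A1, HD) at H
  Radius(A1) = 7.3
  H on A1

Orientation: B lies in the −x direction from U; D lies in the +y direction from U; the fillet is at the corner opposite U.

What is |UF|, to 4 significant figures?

68.11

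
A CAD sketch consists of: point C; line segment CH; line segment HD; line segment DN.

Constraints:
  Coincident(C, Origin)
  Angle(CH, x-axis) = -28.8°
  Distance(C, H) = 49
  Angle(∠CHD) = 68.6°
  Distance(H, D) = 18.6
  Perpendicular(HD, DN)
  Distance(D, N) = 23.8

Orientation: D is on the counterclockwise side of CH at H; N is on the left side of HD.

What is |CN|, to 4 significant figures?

21.83

C is at the origin; CH runs at -28.8° with length 49.0, so H = 49.0·(cos -28.8°, sin -28.8°) = (42.94, -23.61). ∠CHD = 68.6°, so HD runs at -28.8° + (180° − 68.6°) = 82.60° from the x-axis; with |HD| = 18.6, D = H + 18.6·(cos 82.60°, sin 82.60°) = (45.33, -5.161). HD ⟂ DN; with |DN| = 23.8 on the left of HD, N = D + 23.8·(-0.9917, 0.1288) = (21.73, -2.096). Then |CN| = |N − C| = 21.83.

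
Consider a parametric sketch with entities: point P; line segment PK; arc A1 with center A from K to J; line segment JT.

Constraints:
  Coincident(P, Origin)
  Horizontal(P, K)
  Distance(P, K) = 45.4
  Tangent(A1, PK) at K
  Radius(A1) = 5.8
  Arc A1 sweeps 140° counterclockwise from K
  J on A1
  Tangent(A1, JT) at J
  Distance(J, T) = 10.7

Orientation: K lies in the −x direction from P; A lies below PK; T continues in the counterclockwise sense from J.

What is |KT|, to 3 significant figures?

17.7

On A1, K sits at bearing 90° from A; a 140° counterclockwise sweep puts J at bearing 230°, so J = A + 5.8·(cos 230°, sin 230°) = (-49.1, -10.2). The tangent condition forces AJ to be normal to JT, so JT runs along (−sin 230°, cos 230°); with |JT| = 10.7, T = (-40.9, -17.1). Then |KT| = |T − K| = 17.7.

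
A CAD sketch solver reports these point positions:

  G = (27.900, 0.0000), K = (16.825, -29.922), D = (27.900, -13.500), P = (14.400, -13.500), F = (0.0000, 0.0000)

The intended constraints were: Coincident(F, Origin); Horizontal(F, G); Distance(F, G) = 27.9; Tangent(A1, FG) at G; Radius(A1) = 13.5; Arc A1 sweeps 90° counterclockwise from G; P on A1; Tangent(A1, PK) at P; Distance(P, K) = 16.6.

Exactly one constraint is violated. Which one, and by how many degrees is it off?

Tangent(A1, PK) at P — off by 8.40°.

F = (0.00, 0.00) ✓; F.y = 0.00, G.y = 0.00 ✓; |FG| = 27.90 ✓; ∠(DG, GF) = 90.00° ✓; |DG| = 13.50 ✓; bearing(D→P) − bearing(D→G) = 90.00° ✓; |DP| = 13.50 ✓; ∠(DP, PK) = 81.60° ✗; |PK| = 16.60 ✓.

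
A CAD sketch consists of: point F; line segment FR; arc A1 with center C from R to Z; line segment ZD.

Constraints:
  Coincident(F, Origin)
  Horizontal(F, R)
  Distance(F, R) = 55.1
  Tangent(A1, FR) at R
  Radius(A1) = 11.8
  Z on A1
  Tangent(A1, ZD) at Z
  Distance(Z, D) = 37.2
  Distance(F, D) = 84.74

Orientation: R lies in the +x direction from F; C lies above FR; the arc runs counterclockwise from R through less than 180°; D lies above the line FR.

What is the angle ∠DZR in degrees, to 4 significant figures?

137.3°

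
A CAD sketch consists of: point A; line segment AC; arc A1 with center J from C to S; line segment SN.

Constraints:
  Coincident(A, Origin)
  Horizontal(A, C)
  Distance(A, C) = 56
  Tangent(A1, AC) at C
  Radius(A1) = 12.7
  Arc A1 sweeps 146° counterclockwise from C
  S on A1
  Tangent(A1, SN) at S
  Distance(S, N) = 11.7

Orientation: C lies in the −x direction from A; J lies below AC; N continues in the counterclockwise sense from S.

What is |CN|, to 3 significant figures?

29.9

A is at the origin; AC is horizontal with |AC| = 56.0 and C on the −x side, so C = (-56.0, 0.00). A1 meets AC tangentially, so JC is at right angles to AC, so J = C + (0, -12.7) = (-56.0, -12.7). On A1, C sits at bearing 90° from J; a 146° counterclockwise sweep puts S at bearing 236°, so S = J + 12.7·(cos 236°, sin 236°) = (-63.1, -23.2). Tangency of A1 to SN means the radius JS is perpendicular to SN, so SN runs along (−sin 236°, cos 236°); with |SN| = 11.7, N = (-53.4, -29.8). Then |CN| = |N − C| = 29.9.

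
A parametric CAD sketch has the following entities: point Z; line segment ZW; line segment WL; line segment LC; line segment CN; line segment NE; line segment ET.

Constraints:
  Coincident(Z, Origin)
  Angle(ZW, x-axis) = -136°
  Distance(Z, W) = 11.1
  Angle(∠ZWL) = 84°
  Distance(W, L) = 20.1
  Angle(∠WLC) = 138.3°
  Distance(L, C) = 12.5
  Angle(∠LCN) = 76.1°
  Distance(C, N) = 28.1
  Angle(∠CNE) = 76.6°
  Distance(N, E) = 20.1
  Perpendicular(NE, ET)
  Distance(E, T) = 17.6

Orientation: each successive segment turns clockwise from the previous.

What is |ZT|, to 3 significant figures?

18.6

Z is at the origin; ZW runs at -136.0° with length 11.1, so W = (-7.98, -7.71). ∠ZWL = 84.0° gives WL at 128° from the x-axis; with |WL| = 20.1, L = (-20.4, 8.13). ∠WLC = 138.3° gives LC at 86.3° from the x-axis; with |LC| = 12.5, C = (-19.6, 20.6). ∠LCN = 76.1° gives CN at -17.6° from the x-axis; with |CN| = 28.1, N = (7.23, 12.1). ∠CNE = 76.6° gives NE at -121° from the x-axis; with |NE| = 20.1, E = (-3.12, -5.12). The perpendicularity gives ET at right angles to NE, so ET runs at 149°; with |ET| = 17.6, T = (-18.2, 3.94). Then |ZT| = |T − Z| = 18.6.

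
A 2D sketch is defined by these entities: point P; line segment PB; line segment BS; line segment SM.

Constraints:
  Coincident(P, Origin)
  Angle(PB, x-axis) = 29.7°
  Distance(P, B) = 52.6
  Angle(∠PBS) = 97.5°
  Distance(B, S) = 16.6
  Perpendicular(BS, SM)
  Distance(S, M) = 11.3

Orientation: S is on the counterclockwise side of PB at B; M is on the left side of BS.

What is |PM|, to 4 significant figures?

47.11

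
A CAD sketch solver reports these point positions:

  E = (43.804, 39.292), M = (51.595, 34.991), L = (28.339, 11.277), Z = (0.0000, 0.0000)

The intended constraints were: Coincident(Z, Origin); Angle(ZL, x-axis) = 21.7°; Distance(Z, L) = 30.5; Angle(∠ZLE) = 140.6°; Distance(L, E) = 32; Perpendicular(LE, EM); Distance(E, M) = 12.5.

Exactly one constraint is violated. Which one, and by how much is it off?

Distance(E, M) = 12.5 — off by 3.60.

Z = (0.00, 0.00) ✓; ZL at 21.70° ✓; |ZL| = 30.50 ✓; ∠ZLE = 140.6° ✓; |LE| = 32.00 ✓; ∠(LE, EM) = 90.00° ✓; |EM| = 8.899 ✗.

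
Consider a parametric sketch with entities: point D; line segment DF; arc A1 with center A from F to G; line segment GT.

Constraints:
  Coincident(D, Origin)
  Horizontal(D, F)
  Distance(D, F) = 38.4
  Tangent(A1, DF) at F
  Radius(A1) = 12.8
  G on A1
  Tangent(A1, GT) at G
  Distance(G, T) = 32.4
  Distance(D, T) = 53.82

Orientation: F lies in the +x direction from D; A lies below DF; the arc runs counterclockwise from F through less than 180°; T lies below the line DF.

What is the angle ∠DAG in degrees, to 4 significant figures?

22.46°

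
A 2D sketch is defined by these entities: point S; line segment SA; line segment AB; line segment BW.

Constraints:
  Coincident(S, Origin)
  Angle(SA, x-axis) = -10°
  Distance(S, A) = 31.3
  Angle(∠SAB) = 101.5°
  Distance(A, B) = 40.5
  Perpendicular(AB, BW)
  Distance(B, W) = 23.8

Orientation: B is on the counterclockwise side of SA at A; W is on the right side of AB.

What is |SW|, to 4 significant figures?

71.78

S is at the origin; SA runs at -10.0° with length 31.3, so A = 31.3·(cos -10.0°, sin -10.0°) = (30.82, -5.435). ∠SAB = 101.5°, so AB runs at -10.0° + (180° − 101.5°) = 68.50° from the x-axis; with |AB| = 40.5, B = A + 40.5·(cos 68.50°, sin 68.50°) = (45.67, 32.25). AB ⟂ BW; with |BW| = 23.8 on the right of AB, W = B + 23.8·(0.9304, -0.3665) = (67.81, 23.52). Then |SW| = |W − S| = 71.78.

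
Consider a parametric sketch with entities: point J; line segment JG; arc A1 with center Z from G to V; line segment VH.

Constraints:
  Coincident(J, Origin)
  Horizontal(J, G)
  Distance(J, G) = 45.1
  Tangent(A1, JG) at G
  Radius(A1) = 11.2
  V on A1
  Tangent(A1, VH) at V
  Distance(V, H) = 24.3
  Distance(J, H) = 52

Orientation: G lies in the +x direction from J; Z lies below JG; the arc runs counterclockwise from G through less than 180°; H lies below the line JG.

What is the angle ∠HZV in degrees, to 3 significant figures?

65.3°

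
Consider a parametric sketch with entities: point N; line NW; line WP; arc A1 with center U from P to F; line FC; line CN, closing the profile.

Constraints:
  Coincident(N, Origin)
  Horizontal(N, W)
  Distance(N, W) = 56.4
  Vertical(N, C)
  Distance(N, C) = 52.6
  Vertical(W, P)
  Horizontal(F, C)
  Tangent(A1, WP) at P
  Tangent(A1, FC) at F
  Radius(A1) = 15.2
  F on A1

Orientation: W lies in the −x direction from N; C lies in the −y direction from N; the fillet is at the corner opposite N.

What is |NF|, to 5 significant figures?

66.815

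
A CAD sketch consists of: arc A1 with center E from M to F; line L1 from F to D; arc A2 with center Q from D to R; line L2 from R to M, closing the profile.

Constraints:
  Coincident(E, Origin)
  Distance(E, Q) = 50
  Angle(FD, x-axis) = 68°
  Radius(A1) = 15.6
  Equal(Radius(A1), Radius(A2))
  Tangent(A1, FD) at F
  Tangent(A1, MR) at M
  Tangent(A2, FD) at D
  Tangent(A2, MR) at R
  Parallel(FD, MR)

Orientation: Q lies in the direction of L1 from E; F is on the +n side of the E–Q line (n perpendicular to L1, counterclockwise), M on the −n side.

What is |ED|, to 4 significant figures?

52.38

The slot axis is L1's direction at 68.0°, so u = (cos 68.0°, sin 68.0°) = (0.3746, 0.9272) and n = (−sin 68.0°, cos 68.0°) = (-0.9272, 0.3746). E is at the origin and Q lies 50.0 along u from E, so Q = 50.0·u = (18.73, 46.36). Tangency of A1 to both parallel lines with radius 15.6 puts F and M at E ± 15.6·n: F = (-14.46, 5.844), M = (14.46, -5.844). Equal radii place D and R the same way about Q: D = Q + 15.6·n = (4.266, 52.20), R = Q − 15.6·n = (33.19, 40.52). Then |ED| = |D − E| = 52.38.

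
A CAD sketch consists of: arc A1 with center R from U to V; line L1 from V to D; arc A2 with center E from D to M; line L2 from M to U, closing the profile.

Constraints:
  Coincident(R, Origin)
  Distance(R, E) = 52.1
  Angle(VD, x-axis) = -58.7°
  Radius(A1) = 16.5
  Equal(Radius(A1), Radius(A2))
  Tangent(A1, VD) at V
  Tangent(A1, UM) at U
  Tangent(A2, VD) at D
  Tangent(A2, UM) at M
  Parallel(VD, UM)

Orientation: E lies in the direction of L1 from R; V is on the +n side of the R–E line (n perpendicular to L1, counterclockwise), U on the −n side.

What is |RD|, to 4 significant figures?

54.65

Tangency of A1 to both parallel lines with radius 16.5 puts V and U at R ± 16.5·n: V = (14.10, 8.572), U = (-14.10, -8.572). Equal radii place D and M the same way about E: D = E + 16.5·n = (41.17, -35.95), M = E − 16.5·n = (12.97, -53.09). Then |RD| = |D − R| = 54.65.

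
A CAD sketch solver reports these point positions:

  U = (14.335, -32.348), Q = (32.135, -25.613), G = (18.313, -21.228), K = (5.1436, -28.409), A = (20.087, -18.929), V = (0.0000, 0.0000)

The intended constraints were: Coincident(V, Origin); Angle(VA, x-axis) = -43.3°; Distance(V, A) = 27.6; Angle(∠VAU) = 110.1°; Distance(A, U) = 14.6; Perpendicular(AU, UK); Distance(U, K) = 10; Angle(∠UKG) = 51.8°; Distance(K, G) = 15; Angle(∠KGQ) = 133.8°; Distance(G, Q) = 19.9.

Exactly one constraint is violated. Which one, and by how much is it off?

Distance(G, Q) = 19.9 — off by 5.40.

V = (0.00, 0.00) ✓; VA at -43.30° ✓; |VA| = 27.60 ✓; ∠VAU = 110.1° ✓; |AU| = 14.60 ✓; ∠(AU, UK) = 90.00° ✓; |UK| = 10.00 ✓; ∠UKG = 51.80° ✓; |KG| = 15.00 ✓; ∠KGQ = 133.8° ✓; |GQ| = 14.50 ✗.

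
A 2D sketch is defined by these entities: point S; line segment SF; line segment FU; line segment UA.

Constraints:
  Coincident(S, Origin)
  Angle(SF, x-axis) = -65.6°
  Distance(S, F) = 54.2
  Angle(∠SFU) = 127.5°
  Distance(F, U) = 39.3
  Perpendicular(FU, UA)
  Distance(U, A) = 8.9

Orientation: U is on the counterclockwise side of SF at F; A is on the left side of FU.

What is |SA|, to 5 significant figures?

79.933

S is at the origin; SF runs at -65.6° with length 54.2, so F = 54.2·(cos -65.6°, sin -65.6°) = (22.390, -49.359). ∠SFU = 127.5°, so FU runs at -65.6° + (180° − 127.5°) = -13.100° from the x-axis; with |FU| = 39.3, U = F + 39.3·(cos -13.100°, sin -13.100°) = (60.668, -58.266). FU ⟂ UA; with |UA| = 8.9 on the left of FU, A = U + 8.9·(0.22665, 0.97398) = (62.685, -49.598). Then |SA| = |A − S| = 79.933.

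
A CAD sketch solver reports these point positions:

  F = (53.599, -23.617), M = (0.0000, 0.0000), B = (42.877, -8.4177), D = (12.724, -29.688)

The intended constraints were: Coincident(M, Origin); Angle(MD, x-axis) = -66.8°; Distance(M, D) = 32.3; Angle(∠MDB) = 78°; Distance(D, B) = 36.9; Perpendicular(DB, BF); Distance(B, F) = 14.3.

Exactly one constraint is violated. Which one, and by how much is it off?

Distance(B, F) = 14.3 — off by 4.30.

M = (0.00, 0.00) ✓; MD at -66.80° ✓; |MD| = 32.30 ✓; ∠MDB = 78.00° ✓; |DB| = 36.90 ✓; ∠(DB, BF) = 90.00° ✓; |BF| = 18.60 ✗.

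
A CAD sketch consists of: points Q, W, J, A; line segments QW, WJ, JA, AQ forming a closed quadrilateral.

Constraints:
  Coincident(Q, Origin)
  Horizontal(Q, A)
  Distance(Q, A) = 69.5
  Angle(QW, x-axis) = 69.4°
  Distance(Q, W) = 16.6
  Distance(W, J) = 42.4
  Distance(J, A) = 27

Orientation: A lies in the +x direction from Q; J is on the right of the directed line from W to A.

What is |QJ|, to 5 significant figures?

43.244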